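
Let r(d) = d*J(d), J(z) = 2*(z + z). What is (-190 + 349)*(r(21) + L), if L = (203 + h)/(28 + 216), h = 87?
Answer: 34241127/122 ≈ 2.8067e+5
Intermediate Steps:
J(z) = 4*z (J(z) = 2*(2*z) = 4*z)
r(d) = 4*d² (r(d) = d*(4*d) = 4*d²)
L = 145/122 (L = (203 + 87)/(28 + 216) = 290/244 = 290*(1/244) = 145/122 ≈ 1.1885)
(-190 + 349)*(r(21) + L) = (-190 + 349)*(4*21² + 145/122) = 159*(4*441 + 145/122) = 159*(1764 + 145/122) = 159*(215353/122) = 34241127/122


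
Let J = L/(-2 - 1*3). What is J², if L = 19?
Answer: 361/25 ≈ 14.440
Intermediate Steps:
J = -19/5 (J = 19/(-2 - 1*3) = 19/(-2 - 3) = 19/(-5) = 19*(-⅕) = -19/5 ≈ -3.8000)
J² = (-19/5)² = 361/25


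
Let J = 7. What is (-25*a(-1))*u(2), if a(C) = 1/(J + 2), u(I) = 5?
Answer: -125/9 ≈ -13.889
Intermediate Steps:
a(C) = ⅑ (a(C) = 1/(7 + 2) = 1/9 = ⅑)
(-25*a(-1))*u(2) = -25*⅑*5 = -25/9*5 = -125/9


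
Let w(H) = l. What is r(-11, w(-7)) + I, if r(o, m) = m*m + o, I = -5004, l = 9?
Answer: -4934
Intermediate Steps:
w(H) = 9
r(o, m) = o + m² (r(o, m) = m² + o = o + m²)
r(-11, w(-7)) + I = (-11 + 9²) - 5004 = (-11 + 81) - 5004 = 70 - 5004 = -4934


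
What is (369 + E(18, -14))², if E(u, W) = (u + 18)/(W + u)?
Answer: 142884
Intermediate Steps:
E(u, W) = (18 + u)/(W + u)
(369 + E(18, -14))² = (369 + (18 + 18)/(-14 + 18))² = (369 + 36/4)² = (369 + (¼)*36)² = (369 + 9)² = 378² = 142884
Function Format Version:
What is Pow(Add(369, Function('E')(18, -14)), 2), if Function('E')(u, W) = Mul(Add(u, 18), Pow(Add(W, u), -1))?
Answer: 142884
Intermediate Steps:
Function('E')(u, W) = Mul(Pow(Add(W, u), -1), Add(18, u)) (Function('E')(u, W) = Mul(Add(18, u), Pow(Add(W, u), -1)) = Mul(Pow(Add(W, u), -1), Add(18, u)))
Pow(Add(369, Function('E')(18, -14)), 2) = Pow(Add(369, Mul(Pow(Add(-14, 18), -1), Add(18, 18))), 2) = Pow(Add(369, Mul(Pow(4, -1), 36)), 2) = Pow(Add(369, Mul(Rational(1, 4), 36)), 2) = Pow(Add(369, 9), 2) = Pow(378, 2) = 142884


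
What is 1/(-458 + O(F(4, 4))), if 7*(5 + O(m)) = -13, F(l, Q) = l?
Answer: -7/3254 ≈ -0.0021512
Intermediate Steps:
O(m) = -48/7 (O(m) = -5 + (⅐)*(-13) = -5 - 13/7 = -48/7)
1/(-458 + O(F(4, 4))) = 1/(-458 - 48/7) = 1/(-3254/7) = -7/3254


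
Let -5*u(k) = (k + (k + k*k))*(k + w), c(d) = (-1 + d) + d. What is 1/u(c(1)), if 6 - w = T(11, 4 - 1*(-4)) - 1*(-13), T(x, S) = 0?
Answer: 5/18 ≈ 0.27778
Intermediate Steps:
c(d) = -1 + 2*d
w = -7 (w = 6 - (0 - 1*(-13)) = 6 - (0 + 13) = 6 - 1*13 = 6 - 13 = -7)
u(k) = -(-7 + k)*(k**2 + 2*k)/5 (u(k) = -(k + (k + k*k))*(k - 7)/5 = -(k + (k + k**2))*(-7 + k)/5 = -(k**2 + 2*k)*(-7 + k)/5 = -(-7 + k)*(k**2 + 2*k)/5)
1/u(c(1)) = 1/((-1 + 2*1)*(14 - (-1 + 2*1)**2 + 5*(-1 + 2*1))/5) = 1/((-1 + 2)*(14 - (-1 + 2)**2 + 5*(-1 + 2))/5) = 1/((1/5)*1*(14 - 1*1**2 + 5*1)) = 1/((1/5)*1*(14 - 1*1 + 5)) = 1/((1/5)*1*(14 - 1 + 5)) = 1/((1/5)*1*18) = 1/(18/5) = 5/18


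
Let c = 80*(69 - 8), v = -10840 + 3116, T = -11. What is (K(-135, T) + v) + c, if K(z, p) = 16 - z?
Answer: -2693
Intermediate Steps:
v = -7724
c = 4880 (c = 80*61 = 4880)
(K(-135, T) + v) + c = ((16 - 1*(-135)) - 7724) + 4880 = ((16 + 135) - 7724) + 4880 = (151 - 7724) + 4880 = -7573 + 4880 = -2693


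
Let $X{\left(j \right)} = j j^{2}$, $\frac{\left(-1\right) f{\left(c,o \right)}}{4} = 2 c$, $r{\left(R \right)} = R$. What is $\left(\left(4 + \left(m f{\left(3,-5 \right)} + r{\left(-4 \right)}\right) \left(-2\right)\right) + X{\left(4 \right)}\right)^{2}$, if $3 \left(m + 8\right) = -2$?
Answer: $115600$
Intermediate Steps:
$f{\left(c,o \right)} = - 8 c$ ($f{\left(c,o \right)} = - 4 \cdot 2 c = - 8 c$)
$m = - \frac{26}{3}$ ($m = -8 + \frac{1}{3} \left(-2\right) = -8 - \frac{2}{3} = - \frac{26}{3} \approx -8.6667$)
$X{\left(j \right)} = j^{3}$
$\left(\left(4 + \left(m f{\left(3,-5 \right)} + r{\left(-4 \right)}\right) \left(-2\right)\right) + X{\left(4 \right)}\right)^{2} = \left(\left(4 + \left(- \frac{26 \left(\left(-8\right) 3\right)}{3} - 4\right) \left(-2\right)\right) + 4^{3}\right)^{2} = \left(\left(4 + \left(\left(- \frac{26}{3}\right) \left(-24\right) - 4\right) \left(-2\right)\right) + 64\right)^{2} = \left(\left(4 + \left(208 - 4\right) \left(-2\right)\right) + 64\right)^{2} = \left(\left(4 + 204 \left(-2\right)\right) + 64\right)^{2} = \left(\left(4 - 408\right) + 64\right)^{2} = \left(-404 + 64\right)^{2} = \left(-340\right)^{2} = 115600$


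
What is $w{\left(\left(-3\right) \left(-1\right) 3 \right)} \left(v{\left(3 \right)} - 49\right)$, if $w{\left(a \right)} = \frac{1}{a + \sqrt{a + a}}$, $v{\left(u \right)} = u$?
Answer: $- \frac{46}{7} + \frac{46 \sqrt{2}}{21} \approx -3.4736$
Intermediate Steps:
$w{\left(a \right)} = \frac{1}{a + \sqrt{2} \sqrt{a}}$ ($w{\left(a \right)} = \frac{1}{a + \sqrt{2 a}} = \frac{1}{a + \sqrt{2} \sqrt{a}}$)
$w{\left(\left(-3\right) \left(-1\right) 3 \right)} \left(v{\left(3 \right)} - 49\right) = \frac{3 - 49}{\left(-3\right) \left(-1\right) 3 + \sqrt{2} \sqrt{\left(-3\right) \left(-1\right) 3}} = \frac{1}{3 \cdot 3 + \sqrt{2} \sqrt{3 \cdot 3}} \left(-46\right) = \frac{1}{9 + \sqrt{2} \sqrt{9}} \left(-46\right) = \frac{1}{9 + \sqrt{2} \cdot 3} \left(-46\right) = \frac{1}{9 + 3 \sqrt{2}} \left(-46\right) = - \frac{46}{9 + 3 \sqrt{2}}$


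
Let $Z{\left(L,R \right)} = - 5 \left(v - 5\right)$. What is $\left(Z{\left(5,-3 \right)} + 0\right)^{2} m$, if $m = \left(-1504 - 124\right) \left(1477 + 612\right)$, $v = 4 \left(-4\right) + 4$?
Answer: $-24571444700$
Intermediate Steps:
$v = -12$ ($v = -16 + 4 = -12$)
$Z{\left(L,R \right)} = 85$ ($Z{\left(L,R \right)} = - 5 \left(-12 - 5\right) = \left(-5\right) \left(-17\right) = 85$)
$m = -3400892$ ($m = \left(-1628\right) 2089 = -3400892$)
$\left(Z{\left(5,-3 \right)} + 0\right)^{2} m = \left(85 + 0\right)^{2} \left(-3400892\right) = 85^{2} \left(-3400892\right) = 7225 \left(-3400892\right) = -24571444700$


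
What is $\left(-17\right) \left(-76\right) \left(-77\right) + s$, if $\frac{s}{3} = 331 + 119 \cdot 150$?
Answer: $-44941$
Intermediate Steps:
$s = 54543$ ($s = 3 \left(331 + 119 \cdot 150\right) = 3 \left(331 + 17850\right) = 3 \cdot 18181 = 54543$)
$\left(-17\right) \left(-76\right) \left(-77\right) + s = \left(-17\right) \left(-76\right) \left(-77\right) + 54543 = 1292 \left(-77\right) + 54543 = -99484 + 54543 = -44941$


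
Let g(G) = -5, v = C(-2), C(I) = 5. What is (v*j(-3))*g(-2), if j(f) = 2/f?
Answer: 50/3 ≈ 16.667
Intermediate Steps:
v = 5
(v*j(-3))*g(-2) = (5*(2/(-3)))*(-5) = (5*(2*(-⅓)))*(-5) = (5*(-⅔))*(-5) = -10/3*(-5) = 50/3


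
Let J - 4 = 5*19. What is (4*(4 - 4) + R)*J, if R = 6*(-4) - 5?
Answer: -2871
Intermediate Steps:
J = 99 (J = 4 + 5*19 = 4 + 95 = 99)
R = -29 (R = -24 - 5 = -29)
(4*(4 - 4) + R)*J = (4*(4 - 4) - 29)*99 = (4*0 - 29)*99 = (0 - 29)*99 = -29*99 = -2871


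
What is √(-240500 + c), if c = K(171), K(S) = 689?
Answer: 13*I*√1419 ≈ 489.71*I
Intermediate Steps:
c = 689
√(-240500 + c) = √(-240500 + 689) = √(-239811) = 13*I*√1419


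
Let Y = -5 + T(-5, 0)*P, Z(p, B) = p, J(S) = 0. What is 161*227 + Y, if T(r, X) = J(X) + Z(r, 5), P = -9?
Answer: 36587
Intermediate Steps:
T(r, X) = r (T(r, X) = 0 + r = r)
Y = 40 (Y = -5 - 5*(-9) = -5 + 45 = 40)
161*227 + Y = 161*227 + 40 = 36547 + 40 = 36587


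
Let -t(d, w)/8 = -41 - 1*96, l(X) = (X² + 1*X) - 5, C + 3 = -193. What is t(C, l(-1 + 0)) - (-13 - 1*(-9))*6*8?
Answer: 1288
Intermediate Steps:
C = -196 (C = -3 - 193 = -196)
l(X) = -5 + X + X² (l(X) = (X² + X) - 5 = (X + X²) - 5 = -5 + X + X²)
t(d, w) = 1096 (t(d, w) = -8*(-41 - 1*96) = -8*(-41 - 96) = -8*(-137) = 1096)
t(C, l(-1 + 0)) - (-13 - 1*(-9))*6*8 = 1096 - (-13 - 1*(-9))*6*8 = 1096 - (-13 + 9)*6*8 = 1096 - (-4*6)*8 = 1096 - (-24)*8 = 1096 - 1*(-192) = 1096 + 192 = 1288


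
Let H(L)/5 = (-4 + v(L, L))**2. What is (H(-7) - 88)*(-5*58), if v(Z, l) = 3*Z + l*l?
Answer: -809680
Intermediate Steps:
v(Z, l) = l**2 + 3*Z (v(Z, l) = 3*Z + l**2 = l**2 + 3*Z)
H(L) = 5*(-4 + L**2 + 3*L)**2 (H(L) = 5*(-4 + (L**2 + 3*L))**2 = 5*(-4 + L**2 + 3*L)**2)
(H(-7) - 88)*(-5*58) = (5*(-4 + (-7)**2 + 3*(-7))**2 - 88)*(-5*58) = (5*(-4 + 49 - 21)**2 - 88)*(-290) = (5*24**2 - 88)*(-290) = (5*576 - 88)*(-290) = (2880 - 88)*(-290) = 2792*(-290) = -809680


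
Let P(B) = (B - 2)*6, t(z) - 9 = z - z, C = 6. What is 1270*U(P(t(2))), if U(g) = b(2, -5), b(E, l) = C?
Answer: 7620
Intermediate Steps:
t(z) = 9 (t(z) = 9 + (z - z) = 9 + 0 = 9)
b(E, l) = 6
P(B) = -12 + 6*B (P(B) = (-2 + B)*6 = -12 + 6*B)
U(g) = 6
1270*U(P(t(2))) = 1270*6 = 7620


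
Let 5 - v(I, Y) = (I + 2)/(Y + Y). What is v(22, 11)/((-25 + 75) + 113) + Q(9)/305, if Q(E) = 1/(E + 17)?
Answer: 342783/14218490 ≈ 0.024108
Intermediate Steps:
v(I, Y) = 5 - (2 + I)/(2*Y) (v(I, Y) = 5 - (I + 2)/(Y + Y) = 5 - (2 + I)/(2*Y))
Q(E) = 1/(17 + E)
v(22, 11)/((-25 + 75) + 113) + Q(9)/305 = ((1/2)*(-2 - 1*22 + 10*11)/11)/((-25 + 75) + 113) + 1/((17 + 9)*305) = ((1/2)*(1/11)*(-2 - 22 + 110))/(50 + 113) + (1/305)/26 = ((1/2)*(1/11)*86)/163 + (1/26)*(1/305) = (43/11)*(1/163) + 1/7930 = 43/1793 + 1/7930 = 342783/14218490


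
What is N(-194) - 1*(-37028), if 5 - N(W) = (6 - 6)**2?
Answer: 37033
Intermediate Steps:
N(W) = 5 (N(W) = 5 - (6 - 6)**2 = 5 - 1*0**2 = 5 - 1*0 = 5 + 0 = 5)
N(-194) - 1*(-37028) = 5 - 1*(-37028) = 5 + 37028 = 37033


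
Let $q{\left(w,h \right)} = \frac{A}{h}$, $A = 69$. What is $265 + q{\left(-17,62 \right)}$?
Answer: $\frac{16499}{62} \approx 266.11$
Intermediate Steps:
$q{\left(w,h \right)} = \frac{69}{h}$
$265 + q{\left(-17,62 \right)} = 265 + \frac{69}{62} = \frac{16499}{62}$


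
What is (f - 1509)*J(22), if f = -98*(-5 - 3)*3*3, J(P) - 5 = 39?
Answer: 244068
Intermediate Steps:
J(P) = 44 (J(P) = 5 + 39 = 44)
f = 7056 (f = -(-784)*9 = -98*(-72) = 7056)
(f - 1509)*J(22) = (7056 - 1509)*44 = 5547*44 = 244068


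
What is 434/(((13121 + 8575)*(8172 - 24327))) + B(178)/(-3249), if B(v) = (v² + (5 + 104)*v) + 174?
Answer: -998142999937/63265047840 ≈ -15.777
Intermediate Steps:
B(v) = 174 + v² + 109*v (B(v) = (v² + 109*v) + 174 = 174 + v² + 109*v)
434/(((13121 + 8575)*(8172 - 24327))) + B(178)/(-3249) = 434/(((13121 + 8575)*(8172 - 24327))) + (174 + 178² + 109*178)/(-3249) = 434/((21696*(-16155))) + (174 + 31684 + 19402)*(-1/3249) = 434/(-350498880) + 51260*(-1/3249) = 434*(-1/350498880) - 51260/3249 = -217/175249440 - 51260/3249 = -998142999937/63265047840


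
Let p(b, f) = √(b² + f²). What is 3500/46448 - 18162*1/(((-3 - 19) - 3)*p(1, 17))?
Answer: 875/11612 + 9081*√290/3625 ≈ 42.736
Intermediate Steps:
3500/46448 - 18162*1/(((-3 - 19) - 3)*p(1, 17)) = 3500/46448 - 18162*1/(√(1² + 17²)*((-3 - 19) - 3)) = 3500*(1/46448) - 18162*1/(√(1 + 289)*(-22 - 3)) = 875/11612 - 18162*(-√290/7250) = 875/11612 - (-9081)*√290/3625 = 875/11612 + 9081*√290/3625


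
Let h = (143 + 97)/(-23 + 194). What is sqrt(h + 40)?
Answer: 2*sqrt(33630)/57 ≈ 6.4346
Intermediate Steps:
h = 80/57 (h = 240/171 = 240*(1/171) = 80/57 ≈ 1.4035)
sqrt(h + 40) = sqrt(80/57 + 40) = sqrt(2360/57) = 2*sqrt(33630)/57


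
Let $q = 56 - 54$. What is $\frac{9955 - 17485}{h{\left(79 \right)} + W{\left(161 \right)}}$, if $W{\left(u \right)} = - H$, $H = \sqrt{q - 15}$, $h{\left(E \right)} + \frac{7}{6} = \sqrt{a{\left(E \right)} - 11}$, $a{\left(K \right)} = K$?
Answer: $\frac{45180}{7 - 12 \sqrt{17} + 6 i \sqrt{13}} \approx -844.57 - 430.13 i$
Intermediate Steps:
$q = 2$ ($q = 56 - 54 = 2$)
$h{\left(E \right)} = - \frac{7}{6} + \sqrt{-11 + E}$ ($h{\left(E \right)} = - \frac{7}{6} + \sqrt{E - 11} = - \frac{7}{6} + \sqrt{-11 + E}$)
$H = i \sqrt{13}$ ($H = \sqrt{2 - 15} = \sqrt{-13} = i \sqrt{13} \approx 3.6056 i$)
$W{\left(u \right)} = - i \sqrt{13}$
$\frac{9955 - 17485}{h{\left(79 \right)} + W{\left(161 \right)}} = \frac{9955 - 17485}{\left(- \frac{7}{6} + \sqrt{-11 + 79}\right) - i \sqrt{13}} = - \frac{7530}{\left(- \frac{7}{6} + \sqrt{68}\right) - i \sqrt{13}} = - \frac{7530}{\left(- \frac{7}{6} + 2 \sqrt{17}\right) - i \sqrt{13}} = - \frac{7530}{- \frac{7}{6} + 2 \sqrt{17} - i \sqrt{13}}$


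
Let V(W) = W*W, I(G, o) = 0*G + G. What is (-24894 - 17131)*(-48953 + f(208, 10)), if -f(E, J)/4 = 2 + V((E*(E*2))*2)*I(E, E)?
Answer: 1047139088871998825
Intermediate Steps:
I(G, o) = G (I(G, o) = 0 + G = G)
V(W) = W²
f(E, J) = -8 - 64*E⁵ (f(E, J) = -4*(2 + ((E*(E*2))*2)²*E) = -4*(2 + ((E*(2*E))*2)²*E) = -4*(2 + ((2*E²)*2)²*E) = -4*(2 + (4*E²)²*E) = -4*(2 + (16*E⁴)*E) = -4*(2 + 16*E⁵) = -8 - 64*E⁵)
(-24894 - 17131)*(-48953 + f(208, 10)) = (-24894 - 17131)*(-48953 + (-8 - 64*208⁵)) = -42025*(-48953 + (-8 - 64*389328928768)) = -42025*(-48953 + (-8 - 24917051441152)) = -42025*(-48953 - 24917051441160) = -42025*(-24917051490113) = 1047139088871998825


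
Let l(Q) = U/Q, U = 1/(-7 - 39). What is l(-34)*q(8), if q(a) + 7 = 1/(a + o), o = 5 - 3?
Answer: -3/680 ≈ -0.0044118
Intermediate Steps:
U = -1/46 (U = 1/(-46) = -1/46 ≈ -0.021739)
l(Q) = -1/(46*Q)
o = 2
q(a) = -7 + 1/(2 + a) (q(a) = -7 + 1/(a + 2) = -7 + 1/(2 + a))
l(-34)*q(8) = (-1/46/(-34))*((-13 - 7*8)/(2 + 8)) = (-1/46*(-1/34))*((-13 - 56)/10) = ((⅒)*(-69))/1564 = (1/1564)*(-69/10) = -3/680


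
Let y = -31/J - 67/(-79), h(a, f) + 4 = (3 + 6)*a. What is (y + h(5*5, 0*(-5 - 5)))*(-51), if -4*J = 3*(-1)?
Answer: -727294/79 ≈ -9206.3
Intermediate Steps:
J = 3/4 (J = -3*(-1)/4 = -1/4*(-3) = 3/4 ≈ 0.75000)
h(a, f) = -4 + 9*a (h(a, f) = -4 + (3 + 6)*a = -4 + 9*a)
y = -9595/237 (y = -31/3/4 - 67/(-79) = -31*4/3 - 67*(-1/79) = -124/3 + 67/79 = -9595/237 ≈ -40.485)
(y + h(5*5, 0*(-5 - 5)))*(-51) = (-9595/237 + (-4 + 9*(5*5)))*(-51) = (-9595/237 + (-4 + 9*25))*(-51) = (-9595/237 + (-4 + 225))*(-51) = (-9595/237 + 221)*(-51) = (42782/237)*(-51) = -727294/79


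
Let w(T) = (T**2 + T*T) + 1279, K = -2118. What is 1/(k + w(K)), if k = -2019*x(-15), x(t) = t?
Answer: 1/9003412 ≈ 1.1107e-7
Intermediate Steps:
w(T) = 1279 + 2*T**2 (w(T) = (T**2 + T**2) + 1279 = 2*T**2 + 1279 = 1279 + 2*T**2)
k = 30285 (k = -2019*(-15) = 30285)
1/(k + w(K)) = 1/(30285 + (1279 + 2*(-2118)**2)) = 1/(30285 + (1279 + 2*4485924)) = 1/(30285 + (1279 + 8971848)) = 1/(30285 + 8973127) = 1/9003412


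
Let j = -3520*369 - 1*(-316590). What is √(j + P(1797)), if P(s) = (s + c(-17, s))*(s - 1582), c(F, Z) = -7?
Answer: 8*I*√9335 ≈ 772.94*I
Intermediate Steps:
P(s) = (-1582 + s)*(-7 + s) (P(s) = (s - 7)*(s - 1582) = (-7 + s)*(-1582 + s) = (-1582 + s)*(-7 + s))
j = -982290 (j = -1298880 + 316590 = -982290)
√(j + P(1797)) = √(-982290 + (11074 + 1797² - 1589*1797)) = √(-982290 + (11074 + 3229209 - 2855433)) = √(-982290 + 384850) = √(-597440) = 8*I*√9335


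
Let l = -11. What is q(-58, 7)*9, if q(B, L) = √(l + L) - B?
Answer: 522 + 18*I ≈ 522.0 + 18.0*I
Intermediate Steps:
q(B, L) = √(-11 + L) - B
q(-58, 7)*9 = (√(-11 + 7) - 1*(-58))*9 = (√(-4) + 58)*9 = (2*I + 58)*9 = (58 + 2*I)*9 = 522 + 18*I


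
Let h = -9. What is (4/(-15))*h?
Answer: 12/5 ≈ 2.4000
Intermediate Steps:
(4/(-15))*h = (4/(-15))*(-9) = -1/15*4*(-9) = -4/15*(-9) = 12/5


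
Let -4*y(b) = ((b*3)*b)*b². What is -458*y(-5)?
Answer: 429375/2 ≈ 2.1469e+5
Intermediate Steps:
y(b) = -3*b⁴/4 (y(b) = -(b*3)*b*b²/4 = -(3*b)*b*b²/4 = -3*b²*b²/4 = -3*b⁴/4)
-458*y(-5) = -(-687)*(-5)⁴/2 = -(-687)*625/2 = -458*(-1875/4) = 429375/2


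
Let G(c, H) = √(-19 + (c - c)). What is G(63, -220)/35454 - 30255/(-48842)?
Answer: 30255/48842 + I*√19/35454 ≈ 0.61945 + 0.00012295*I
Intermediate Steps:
G(c, H) = I*√19 (G(c, H) = √(-19 + 0) = √(-19) = I*√19)
G(63, -220)/35454 - 30255/(-48842) = (I*√19)/35454 - 30255/(-48842) = (I*√19)*(1/35454) - 30255*(-1/48842) = I*√19/35454 + 30255/48842 = 30255/48842 + I*√19/35454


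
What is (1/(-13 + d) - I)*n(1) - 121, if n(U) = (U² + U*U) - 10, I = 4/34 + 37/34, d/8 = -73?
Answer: -1129985/10149 ≈ -111.34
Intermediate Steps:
d = -584 (d = 8*(-73) = -584)
I = 41/34 (I = 4*(1/34) + 37*(1/34) = 2/17 + 37/34 = 41/34 ≈ 1.2059)
n(U) = -10 + 2*U² (n(U) = (U² + U²) - 10 = 2*U² - 10 = -10 + 2*U²)
(1/(-13 + d) - I)*n(1) - 121 = (1/(-13 - 584) - 1*41/34)*(-10 + 2*1²) - 121 = (1/(-597) - 41/34)*(-10 + 2*1) - 121 = (-1/597 - 41/34)*(-10 + 2) - 121 = -24511/20298*(-8) - 121 = 98044/10149 - 121 = -1129985/10149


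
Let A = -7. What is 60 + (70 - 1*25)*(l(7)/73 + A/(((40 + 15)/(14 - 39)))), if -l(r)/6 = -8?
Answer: 186915/803 ≈ 232.77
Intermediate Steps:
l(r) = 48 (l(r) = -6*(-8) = 48)
60 + (70 - 1*25)*(l(7)/73 + A/(((40 + 15)/(14 - 39)))) = 60 + (70 - 1*25)*(48/73 - 7*(14 - 39)/(40 + 15)) = 60 + (70 - 25)*(48*(1/73) - 7/(55/(-25))) = 60 + 45*(48/73 - 7/(55*(-1/25))) = 60 + 45*(48/73 - 7/(-11/5)) = 60 + 45*(48/73 - 7*(-5/11)) = 60 + 45*(48/73 + 35/11) = 60 + 45*(3083/803) = 60 + 138735/803 = 186915/803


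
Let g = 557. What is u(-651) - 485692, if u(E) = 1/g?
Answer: -270530443/557 ≈ -4.8569e+5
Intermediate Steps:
u(E) = 1/557
u(-651) - 485692 = 1/557 - 485692 = -270530443/557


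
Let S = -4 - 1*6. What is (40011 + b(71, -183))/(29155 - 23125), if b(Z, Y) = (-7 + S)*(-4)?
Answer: 40079/6030 ≈ 6.6466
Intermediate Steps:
S = -10 (S = -4 - 6 = -10)
b(Z, Y) = 68 (b(Z, Y) = (-7 - 10)*(-4) = -17*(-4) = 68)
(40011 + b(71, -183))/(29155 - 23125) = (40011 + 68)/(29155 - 23125) = 40079/6030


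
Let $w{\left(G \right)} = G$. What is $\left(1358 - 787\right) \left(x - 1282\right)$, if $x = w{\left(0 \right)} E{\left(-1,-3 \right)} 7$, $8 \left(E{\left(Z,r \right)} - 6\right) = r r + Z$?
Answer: $-732022$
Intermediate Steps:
$E{\left(Z,r \right)} = 6 + \frac{Z}{8} + \frac{r^{2}}{8}$ ($E{\left(Z,r \right)} = 6 + \frac{r r + Z}{8} = 6 + \frac{r^{2} + Z}{8} = 6 + \frac{Z + r^{2}}{8} = 6 + \left(\frac{Z}{8} + \frac{r^{2}}{8}\right) = 6 + \frac{Z}{8} + \frac{r^{2}}{8}$)
$x = 0$ ($x = 0 \left(6 + \frac{1}{8} \left(-1\right) + \frac{\left(-3\right)^{2}}{8}\right) 7 = 0 \left(6 - \frac{1}{8} + \frac{1}{8} \cdot 9\right) 7 = 0 \left(6 - \frac{1}{8} + \frac{9}{8}\right) 7 = 0 \cdot 7 \cdot 7 = 0 \cdot 7 = 0$)
$\left(1358 - 787\right) \left(x - 1282\right) = \left(1358 - 787\right) \left(0 - 1282\right) = 571 \left(-1282\right) = -732022$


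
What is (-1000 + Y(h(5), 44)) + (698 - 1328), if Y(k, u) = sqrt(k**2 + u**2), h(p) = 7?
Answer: -1630 + sqrt(1985) ≈ -1585.4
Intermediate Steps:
(-1000 + Y(h(5), 44)) + (698 - 1328) = (-1000 + sqrt(7**2 + 44**2)) + (698 - 1328) = (-1000 + sqrt(49 + 1936)) - 630 = (-1000 + sqrt(1985)) - 630 = -1630 + sqrt(1985)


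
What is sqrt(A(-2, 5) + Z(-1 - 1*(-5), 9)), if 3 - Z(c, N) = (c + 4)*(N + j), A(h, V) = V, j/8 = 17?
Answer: 24*I*sqrt(2) ≈ 33.941*I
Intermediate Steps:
j = 136 (j = 8*17 = 136)
Z(c, N) = 3 - (4 + c)*(136 + N) (Z(c, N) = 3 - (c + 4)*(N + 136) = 3 - (4 + c)*(136 + N))
sqrt(A(-2, 5) + Z(-1 - 1*(-5), 9)) = sqrt(5 + (-541 - 136*(-1 - 1*(-5)) - 4*9 - 1*9*(-1 - 1*(-5)))) = sqrt(5 + (-541 - 136*(-1 + 5) - 36 - 1*9*(-1 + 5))) = sqrt(5 + (-541 - 136*4 - 36 - 1*9*4)) = sqrt(5 + (-541 - 544 - 36 - 36)) = sqrt(5 - 1157) = sqrt(-1152) = 24*I*sqrt(2)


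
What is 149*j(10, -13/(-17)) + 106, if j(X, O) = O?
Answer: 3739/17 ≈ 219.94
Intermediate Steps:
149*j(10, -13/(-17)) + 106 = 149*(-13/(-17)) + 106 = 149*(-13*(-1/17)) + 106 = 149*(13/17) + 106 = 1937/17 + 106 = 3739/17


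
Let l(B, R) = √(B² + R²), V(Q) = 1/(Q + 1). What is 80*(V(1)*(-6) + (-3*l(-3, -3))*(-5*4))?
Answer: -240 + 14400*√2 ≈ 20125.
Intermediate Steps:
V(Q) = 1/(1 + Q)
80*(V(1)*(-6) + (-3*l(-3, -3))*(-5*4)) = 80*(-6/(1 + 1) + (-3*√((-3)² + (-3)²))*(-5*4)) = 80*(-6/2 - 3*√(9 + 9)*(-20)) = 80*((½)*(-6) - 9*√2*(-20)) = 80*(-3 - 9*√2*(-20)) = 80*(-3 + 180*√2) = -240 + 14400*√2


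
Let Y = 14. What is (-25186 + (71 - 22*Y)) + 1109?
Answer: -24314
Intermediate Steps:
(-25186 + (71 - 22*Y)) + 1109 = (-25186 + (71 - 22*14)) + 1109 = (-25186 + (71 - 308)) + 1109 = (-25186 - 237) + 1109 = -25423 + 1109 = -24314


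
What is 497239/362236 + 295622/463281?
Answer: 48206615993/23973865188 ≈ 2.0108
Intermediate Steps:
497239/362236 + 295622/463281 = 48206615993/23973865188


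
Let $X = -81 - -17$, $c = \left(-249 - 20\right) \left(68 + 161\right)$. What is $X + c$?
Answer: $-61665$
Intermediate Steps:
$c = -61601$ ($c = \left(-269\right) 229 = -61601$)
$X = -64$ ($X = -81 + 17 = -64$)
$X + c = -64 - 61601 = -61665$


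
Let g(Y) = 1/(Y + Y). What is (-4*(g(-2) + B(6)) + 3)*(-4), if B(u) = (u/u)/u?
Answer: -40/3 ≈ -13.333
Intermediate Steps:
g(Y) = 1/(2*Y)
B(u) = 1/u
(-4*(g(-2) + B(6)) + 3)*(-4) = (-4*((½)/(-2) + 1/6) + 3)*(-4) = (-4*((½)*(-½) + ⅙) + 3)*(-4) = (-4*(-¼ + ⅙) + 3)*(-4) = (-4*(-1/12) + 3)*(-4) = (⅓ + 3)*(-4) = (10/3)*(-4) = -40/3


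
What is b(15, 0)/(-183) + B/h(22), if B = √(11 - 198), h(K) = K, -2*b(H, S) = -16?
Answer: -8/183 + I*√187/22 ≈ -0.043716 + 0.62158*I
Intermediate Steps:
b(H, S) = 8 (b(H, S) = -½*(-16) = 8)
B = I*√187 (B = √(-187) = I*√187 ≈ 13.675*I)
b(15, 0)/(-183) + B/h(22) = 8/(-183) + (I*√187)/22 = 8*(-1/183) + (I*√187)*(1/22) = -8/183 + I*√187/22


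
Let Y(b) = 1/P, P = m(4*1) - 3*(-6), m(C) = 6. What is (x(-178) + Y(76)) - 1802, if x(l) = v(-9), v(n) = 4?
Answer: -43151/24 ≈ -1798.0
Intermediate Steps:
x(l) = 4
P = 24 (P = 6 - 3*(-6) = 6 + 18 = 24)
Y(b) = 1/24
(x(-178) + Y(76)) - 1802 = (4 + 1/24) - 1802 = 97/24 - 1802 = -43151/24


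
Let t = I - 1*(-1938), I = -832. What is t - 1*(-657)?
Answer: 1763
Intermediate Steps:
t = 1106 (t = -832 - 1*(-1938) = -832 + 1938 = 1106)
t - 1*(-657) = 1106 - 1*(-657) = 1106 + 657 = 1763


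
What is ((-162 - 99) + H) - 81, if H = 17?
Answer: -325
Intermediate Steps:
((-162 - 99) + H) - 81 = ((-162 - 99) + 17) - 81 = (-261 + 17) - 81 = -244 - 81 = -325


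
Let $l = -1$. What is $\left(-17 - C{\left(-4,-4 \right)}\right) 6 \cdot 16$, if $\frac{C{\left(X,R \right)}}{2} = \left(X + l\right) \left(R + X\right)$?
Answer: $-9312$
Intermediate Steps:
$C{\left(X,R \right)} = 2 \left(-1 + X\right) \left(R + X\right)$ ($C{\left(X,R \right)} = 2 \left(X - 1\right) \left(R + X\right) = 2 \left(-1 + X\right) \left(R + X\right)$)
$\left(-17 - C{\left(-4,-4 \right)}\right) 6 \cdot 16 = \left(-17 - \left(\left(-2\right) \left(-4\right) - -8 + 2 \left(-4\right)^{2} + 2 \left(-4\right) \left(-4\right)\right)\right) 6 \cdot 16 = \left(-17 - \left(8 + 8 + 2 \cdot 16 + 32\right)\right) 6 \cdot 16 = \left(-17 - \left(8 + 8 + 32 + 32\right)\right) 6 \cdot 16 = \left(-17 - 80\right) 6 \cdot 16 = \left(-97\right) 6 \cdot 16 = \left(-582\right) 16 = -9312$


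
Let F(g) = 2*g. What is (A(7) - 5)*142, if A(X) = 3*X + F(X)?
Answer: 4260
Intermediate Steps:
A(X) = 5*X (A(X) = 3*X + 2*X = 5*X)
(A(7) - 5)*142 = (5*7 - 5)*142 = (35 - 5)*142 = 30*142 = 4260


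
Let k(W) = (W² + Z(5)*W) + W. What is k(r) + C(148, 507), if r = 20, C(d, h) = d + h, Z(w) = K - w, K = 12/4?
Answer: 1035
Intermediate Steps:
K = 3 (K = 12*(¼) = 3)
Z(w) = 3 - w
k(W) = W² - W (k(W) = (W² + (3 - 1*5)*W) + W = (W² + (3 - 5)*W) + W = (W² - 2*W) + W = W² - W)
k(r) + C(148, 507) = 20*(-1 + 20) + (148 + 507) = 20*19 + 655 = 380 + 655 = 1035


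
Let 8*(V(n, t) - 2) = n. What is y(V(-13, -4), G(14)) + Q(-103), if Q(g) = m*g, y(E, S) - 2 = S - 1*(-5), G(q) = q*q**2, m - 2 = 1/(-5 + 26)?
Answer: 53342/21 ≈ 2540.1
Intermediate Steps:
V(n, t) = 2 + n/8
m = 43/21 (m = 2 + 1/(-5 + 26) = 2 + 1/21 = 43/21 ≈ 2.0476)
G(q) = q**3
y(E, S) = 7 + S (y(E, S) = 2 + (S - 1*(-5)) = 2 + (S + 5) = 2 + (5 + S) = 7 + S)
Q(g) = 43*g/21
y(V(-13, -4), G(14)) + Q(-103) = (7 + 14**3) + (43/21)*(-103) = (7 + 2744) - 4429/21 = 2751 - 4429/21 = 53342/21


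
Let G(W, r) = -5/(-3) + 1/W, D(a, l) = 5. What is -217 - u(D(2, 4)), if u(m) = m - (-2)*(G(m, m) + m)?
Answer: -3536/15 ≈ -235.73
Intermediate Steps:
G(W, r) = 5/3 + 1/W (G(W, r) = -5*(-⅓) + 1/W = 5/3 + 1/W)
u(m) = 10/3 + 2/m + 3*m (u(m) = m - (-2)*((5/3 + 1/m) + m) = m - (-2)*(5/3 + m + 1/m) = m - (-10/3 - 2*m - 2/m) = m + (10/3 + 2*m + 2/m) = 10/3 + 2/m + 3*m)
-217 - u(D(2, 4)) = -217 - (10/3 + 2/5 + 3*5) = -217 - (10/3 + 2*(⅕) + 15) = -217 - (10/3 + ⅖ + 15) = -217 - 1*281/15 = -217 - 281/15 = -3536/15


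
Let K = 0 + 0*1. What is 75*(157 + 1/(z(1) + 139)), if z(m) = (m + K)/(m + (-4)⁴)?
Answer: 140223125/11908 ≈ 11776.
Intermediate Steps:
K = 0 (K = 0 + 0 = 0)
z(m) = m/(256 + m) (z(m) = (m + 0)/(m + (-4)⁴) = m/(m + 256) = m/(256 + m))
75*(157 + 1/(z(1) + 139)) = 75*(157 + 1/(1/(256 + 1) + 139)) = 75*(157 + 1/(1/257 + 139)) = 75*(157 + 1/(35724/257)) = 75*(157 + 257/35724) = 75*(5608925/35724) = 140223125/11908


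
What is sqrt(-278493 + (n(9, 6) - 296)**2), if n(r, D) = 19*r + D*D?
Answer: 2*I*sqrt(67643) ≈ 520.17*I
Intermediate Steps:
n(r, D) = D**2 + 19*r (n(r, D) = 19*r + D**2 = D**2 + 19*r)
sqrt(-278493 + (n(9, 6) - 296)**2) = sqrt(-278493 + ((6**2 + 19*9) - 296)**2) = sqrt(-278493 + ((36 + 171) - 296)**2) = sqrt(-278493 + (207 - 296)**2) = sqrt(-278493 + (-89)**2) = sqrt(-278493 + 7921) = sqrt(-270572) = 2*I*sqrt(67643)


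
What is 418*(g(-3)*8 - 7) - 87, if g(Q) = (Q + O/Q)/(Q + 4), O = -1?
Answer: -35791/3 ≈ -11930.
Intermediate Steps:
g(Q) = (Q - 1/Q)/(4 + Q) (g(Q) = (Q - 1/Q)/(Q + 4) = (Q - 1/Q)/(4 + Q))
418*(g(-3)*8 - 7) - 87 = 418*(((-1 + (-3)**2)/((-3)*(4 - 3)))*8 - 7) - 87 = 418*(-1/3*(-1 + 9)/1*8 - 7) - 87 = 418*(-1/3*1*8*8 - 7) - 87 = 418*(-8/3*8 - 7) - 87 = 418*(-64/3 - 7) - 87 = 418*(-85/3) - 87 = -35530/3 - 87 = -35791/3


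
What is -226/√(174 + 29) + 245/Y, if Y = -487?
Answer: -245/487 - 226*√203/203 ≈ -16.365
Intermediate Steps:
-226/√(174 + 29) + 245/Y = -226/√(174 + 29) + 245/(-487) = -226*√203/203 + 245*(-1/487) = -226*√203/203 - 245/487 = -245/487 - 226*√203/203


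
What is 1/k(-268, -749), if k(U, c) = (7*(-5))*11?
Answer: -1/385 ≈ -0.0025974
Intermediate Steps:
k(U, c) = -385 (k(U, c) = -35*11 = -385)
1/k(-268, -749) = 1/(-385) = -1/385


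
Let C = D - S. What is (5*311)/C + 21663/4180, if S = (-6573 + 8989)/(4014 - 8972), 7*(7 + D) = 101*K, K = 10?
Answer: 6583364941/399737580 ≈ 16.469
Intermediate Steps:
D = 961/7 (D = -7 + (101*10)/7 = -7 + (1/7)*1010 = -7 + 1010/7 = 961/7 ≈ 137.29)
S = -1208/2479 (S = 2416/(-4958) = 2416*(-1/4958) = -1208/2479 ≈ -0.48729)
C = 2390775/17353 (C = 961/7 - 1*(-1208/2479) = 961/7 + 1208/2479 = 2390775/17353 ≈ 137.77)
(5*311)/C + 21663/4180 = (5*311)/(2390775/17353) + 21663/4180 = 1555*(17353/2390775) + 21663*(1/4180) = 5396783/478155 + 21663/4180 = 6583364941/399737580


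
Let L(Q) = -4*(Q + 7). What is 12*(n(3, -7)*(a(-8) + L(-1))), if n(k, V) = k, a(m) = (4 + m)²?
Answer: -288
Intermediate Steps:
L(Q) = -28 - 4*Q (L(Q) = -4*(7 + Q) = -28 - 4*Q)
12*(n(3, -7)*(a(-8) + L(-1))) = 12*(3*((4 - 8)² + (-28 - 4*(-1)))) = 12*(3*((-4)² + (-28 + 4))) = 12*(3*(16 - 24)) = 12*(3*(-8)) = 12*(-24) = -288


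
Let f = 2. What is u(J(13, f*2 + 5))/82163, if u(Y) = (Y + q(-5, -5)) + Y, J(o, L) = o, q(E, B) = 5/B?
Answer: 25/82163 ≈ 0.00030427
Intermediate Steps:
u(Y) = -1 + 2*Y (u(Y) = (Y + 5/(-5)) + Y = (Y + 5*(-⅕)) + Y = (Y - 1) + Y = (-1 + Y) + Y = -1 + 2*Y)
u(J(13, f*2 + 5))/82163 = (-1 + 2*13)/82163 = (-1 + 26)*(1/82163) = 25*(1/82163) = 25/82163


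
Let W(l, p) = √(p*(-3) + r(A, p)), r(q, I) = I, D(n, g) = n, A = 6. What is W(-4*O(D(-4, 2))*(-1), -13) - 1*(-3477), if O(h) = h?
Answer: 3477 + √26 ≈ 3482.1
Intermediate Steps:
W(l, p) = √2*√(-p) (W(l, p) = √(p*(-3) + p) = √(-3*p + p) = √(-2*p) = √2*√(-p))
W(-4*O(D(-4, 2))*(-1), -13) - 1*(-3477) = √2*√(-1*(-13)) - 1*(-3477) = √2*√13 + 3477 = √26 + 3477 = 3477 + √26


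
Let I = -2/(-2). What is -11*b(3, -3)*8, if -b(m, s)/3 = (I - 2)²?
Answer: 264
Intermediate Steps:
I = 1 (I = -2*(-½) = 1)
b(m, s) = -3 (b(m, s) = -3*(1 - 2)² = -3*(-1)² = -3*1 = -3)
-11*b(3, -3)*8 = -11*(-3)*8 = 33*8 = 264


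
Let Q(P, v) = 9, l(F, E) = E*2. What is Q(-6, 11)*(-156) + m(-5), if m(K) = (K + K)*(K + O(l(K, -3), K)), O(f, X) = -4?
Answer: -1314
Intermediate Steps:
l(F, E) = 2*E
m(K) = 2*K*(-4 + K) (m(K) = (K + K)*(K - 4) = (2*K)*(-4 + K) = 2*K*(-4 + K))
Q(-6, 11)*(-156) + m(-5) = 9*(-156) + 2*(-5)*(-4 - 5) = -1404 + 2*(-5)*(-9) = -1404 + 90 = -1314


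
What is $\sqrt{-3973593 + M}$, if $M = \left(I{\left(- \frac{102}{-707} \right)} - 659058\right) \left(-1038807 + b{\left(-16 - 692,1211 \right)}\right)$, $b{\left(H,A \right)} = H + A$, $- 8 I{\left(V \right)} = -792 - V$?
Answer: $\frac{15 \sqrt{1519975880210599}}{707} \approx 8.2716 \cdot 10^{5}$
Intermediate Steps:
$I{\left(V \right)} = 99 + \frac{V}{8}$ ($I{\left(V \right)} = - \frac{-792 - V}{8} = 99 + \frac{V}{8}$)
$b{\left(H,A \right)} = A + H$
$M = \frac{483729220995576}{707}$ ($M = \left(\left(99 + \frac{\left(-102\right) \frac{1}{-707}}{8}\right) - 659058\right) \left(-1038807 + \left(1211 - 708\right)\right) = \left(\left(99 + \frac{\left(-102\right) \left(- \frac{1}{707}\right)}{8}\right) - 659058\right) \left(-1038807 + \left(1211 - 708\right)\right) = \left(\left(99 + \frac{1}{8} \cdot \frac{102}{707}\right) - 659058\right) \left(-1038807 + \left(1211 - 708\right)\right) = \left(\left(99 + \frac{51}{2828}\right) - 659058\right) \left(-1038807 + 503\right) = \left(\frac{280023}{2828} - 659058\right) \left(-1038304\right) = \left(- \frac{1863536001}{2828}\right) \left(-1038304\right) = \frac{483729220995576}{707} \approx 6.842 \cdot 10^{11}$)
$\sqrt{-3973593 + M} = \sqrt{-3973593 + \frac{483729220995576}{707}} = \sqrt{\frac{483726411665325}{707}} = \frac{15 \sqrt{1519975880210599}}{707}$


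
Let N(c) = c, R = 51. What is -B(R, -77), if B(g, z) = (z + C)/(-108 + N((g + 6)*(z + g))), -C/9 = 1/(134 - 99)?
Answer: -1352/27825 ≈ -0.048589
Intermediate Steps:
C = -9/35 (C = -9/(134 - 99) = -9/35 ≈ -0.25714)
B(g, z) = (-9/35 + z)/(-108 + (6 + g)*(g + z)) (B(g, z) = (z - 9/35)/(-108 + (g + 6)*(z + g)) = (-9/35 + z)/(-108 + (6 + g)*(g + z)))
-B(R, -77) = -(-9/35 - 77)/(-108 + 51² + 6*51 + 6*(-77) + 51*(-77)) = -(-2704)/((-108 + 2601 + 306 - 462 - 3927)*35) = -(-2704)/((-1590)*35) = -(-1)*(-2704)/(1590*35) = -1*1352/27825 = -1352/27825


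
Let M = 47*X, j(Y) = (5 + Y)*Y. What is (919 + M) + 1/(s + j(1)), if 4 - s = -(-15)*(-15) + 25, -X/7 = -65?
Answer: 4683841/210 ≈ 22304.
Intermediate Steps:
X = 455 (X = -7*(-65) = 455)
s = 204 (s = 4 - (-(-15)*(-15) + 25) = 4 - (-15*15 + 25) = 4 - (-225 + 25) = 4 - 1*(-200) = 4 + 200 = 204)
j(Y) = Y*(5 + Y)
M = 21385 (M = 47*455 = 21385)
(919 + M) + 1/(s + j(1)) = (919 + 21385) + 1/(204 + 1*(5 + 1)) = 22304 + 1/(204 + 1*6) = 22304 + 1/(204 + 6) = 22304 + 1/210 = 4683841/210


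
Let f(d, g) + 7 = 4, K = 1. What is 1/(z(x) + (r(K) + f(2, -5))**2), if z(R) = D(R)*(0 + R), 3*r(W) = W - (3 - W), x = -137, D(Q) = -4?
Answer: 9/5032 ≈ 0.0017886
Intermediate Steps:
f(d, g) = -3 (f(d, g) = -7 + 4 = -3)
r(W) = -1 + 2*W/3 (r(W) = (W - (3 - W))/3 = (W + (-3 + W))/3 = (-3 + 2*W)/3 = -1 + 2*W/3)
z(R) = -4*R (z(R) = -4*(0 + R) = -4*R)
1/(z(x) + (r(K) + f(2, -5))**2) = 1/(-4*(-137) + ((-1 + (2/3)*1) - 3)**2) = 1/(548 + ((-1 + 2/3) - 3)**2) = 1/(548 + (-1/3 - 3)**2) = 1/(548 + (-10/3)**2) = 1/(548 + 100/9) = 1/(5032/9) = 9/5032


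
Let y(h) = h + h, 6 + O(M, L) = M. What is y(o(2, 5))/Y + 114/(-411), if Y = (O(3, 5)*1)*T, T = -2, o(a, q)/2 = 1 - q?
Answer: -1210/411 ≈ -2.9440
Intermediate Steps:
o(a, q) = 2 - 2*q (o(a, q) = 2*(1 - q) = 2 - 2*q)
O(M, L) = -6 + M
Y = 6 (Y = ((-6 + 3)*1)*(-2) = -3*1*(-2) = -3*(-2) = 6)
y(h) = 2*h
y(o(2, 5))/Y + 114/(-411) = (2*(2 - 2*5))/6 + 114/(-411) = (2*(2 - 10))*(⅙) + 114*(-1/411) = (2*(-8))*(⅙) - 38/137 = -16*⅙ - 38/137 = -8/3 - 38/137 = -1210/411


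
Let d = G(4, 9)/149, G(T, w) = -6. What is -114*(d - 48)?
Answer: 816012/149 ≈ 5476.6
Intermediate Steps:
d = -6/149 ≈ -0.040268
-114*(d - 48) = -114*(-6/149 - 48) = -114*(-7158/149) = 816012/149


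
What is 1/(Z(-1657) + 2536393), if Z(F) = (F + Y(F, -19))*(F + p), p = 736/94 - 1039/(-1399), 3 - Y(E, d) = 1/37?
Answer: 2432861/12803993448517 ≈ 1.9001e-7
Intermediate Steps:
Y(E, d) = 110/37 (Y(E, d) = 3 - 1/37 = 110/37)
p = 563665/65753 (p = 736*(1/94) - 1039*(-1/1399) = 368/47 + 1039/1399 = 563665/65753 ≈ 8.5725)
Z(F) = (110/37 + F)*(563665/65753 + F) (Z(F) = (F + 110/37)*(F + 563665/65753) = (110/37 + F)*(563665/65753 + F))
1/(Z(-1657) + 2536393) = 1/((62003150/2432861 + (-1657)² + (28088435/2432861)*(-1657)) + 2536393) = 1/((62003150/2432861 + 2745649 - 46542536795/2432861) + 2536393) = 1/(6633301838144/2432861 + 2536393) = 1/(12803993448517/2432861) = 2432861/12803993448517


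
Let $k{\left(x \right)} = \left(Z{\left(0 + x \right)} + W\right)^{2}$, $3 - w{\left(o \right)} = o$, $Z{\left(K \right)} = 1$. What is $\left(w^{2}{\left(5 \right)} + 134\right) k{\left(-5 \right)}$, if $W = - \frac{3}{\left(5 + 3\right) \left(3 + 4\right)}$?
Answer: $\frac{193821}{1568} \approx 123.61$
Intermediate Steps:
$w{\left(o \right)} = 3 - o$
$W = - \frac{3}{56}$ ($W = - \frac{3}{8 \cdot 7} = - \frac{3}{56} \approx -0.053571$)
$k{\left(x \right)} = \frac{2809}{3136}$ ($k{\left(x \right)} = \left(1 - \frac{3}{56}\right)^{2} = \left(\frac{53}{56}\right)^{2} = \frac{2809}{3136}$)
$\left(w^{2}{\left(5 \right)} + 134\right) k{\left(-5 \right)} = \left(\left(3 - 5\right)^{2} + 134\right) \frac{2809}{3136} = \left(\left(-2\right)^{2} + 134\right) \frac{2809}{3136} = \left(4 + 134\right) \frac{2809}{3136} = 138 \cdot \frac{2809}{3136} = \frac{193821}{1568}$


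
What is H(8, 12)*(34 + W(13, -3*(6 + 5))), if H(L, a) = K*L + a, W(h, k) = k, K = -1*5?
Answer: -28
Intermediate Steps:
K = -5
H(L, a) = a - 5*L (H(L, a) = -5*L + a = a - 5*L)
H(8, 12)*(34 + W(13, -3*(6 + 5))) = (12 - 5*8)*(34 - 3*(6 + 5)) = (12 - 40)*(34 - 3*11) = -28*(34 - 33) = -28*1 = -28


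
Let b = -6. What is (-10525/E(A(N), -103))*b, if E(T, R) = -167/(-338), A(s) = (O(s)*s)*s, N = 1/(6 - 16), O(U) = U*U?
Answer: 21344700/167 ≈ 1.2781e+5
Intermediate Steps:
O(U) = U²
N = -⅒ (N = 1/(-10) = -⅒ ≈ -0.10000)
A(s) = s⁴ (A(s) = (s²*s)*s = s³*s = s⁴)
E(T, R) = 167/338 (E(T, R) = -167*(-1/338) = 167/338)
(-10525/E(A(N), -103))*b = -10525/167/338*(-6) = -10525*338/167*(-6) = -3557450/167*(-6) = 21344700/167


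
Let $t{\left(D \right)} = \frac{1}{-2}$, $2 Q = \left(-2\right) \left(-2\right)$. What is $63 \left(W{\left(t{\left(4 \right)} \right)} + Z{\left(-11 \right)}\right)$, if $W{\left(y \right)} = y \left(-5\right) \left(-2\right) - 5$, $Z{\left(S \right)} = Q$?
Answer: $-504$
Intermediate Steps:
$Q = 2$ ($Q = \frac{\left(-2\right) \left(-2\right)}{2} = \frac{1}{2} \cdot 4 = 2$)
$t{\left(D \right)} = - \frac{1}{2}$
$Z{\left(S \right)} = 2$
$W{\left(y \right)} = -5 + 10 y$ ($W{\left(y \right)} = - 5 y \left(-2\right) - 5 = 10 y - 5 = -5 + 10 y$)
$63 \left(W{\left(t{\left(4 \right)} \right)} + Z{\left(-11 \right)}\right) = 63 \left(\left(-5 + 10 \left(- \frac{1}{2}\right)\right) + 2\right) = 63 \left(\left(-5 - 5\right) + 2\right) = 63 \left(-10 + 2\right) = 63 \left(-8\right) = -504$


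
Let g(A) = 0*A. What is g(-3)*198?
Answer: 0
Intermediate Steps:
g(A) = 0
g(-3)*198 = 0*198 = 0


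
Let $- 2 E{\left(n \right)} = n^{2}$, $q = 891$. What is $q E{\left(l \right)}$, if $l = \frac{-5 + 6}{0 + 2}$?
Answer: $- \frac{891}{8} \approx -111.38$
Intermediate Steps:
$l = \frac{1}{2}$ ($l = 1 \cdot \frac{1}{2} = \frac{1}{2} \approx 0.5$)
$E{\left(n \right)} = - \frac{n^{2}}{2}$
$q E{\left(l \right)} = 891 \left(- \frac{1}{2 \cdot 4}\right) = 891 \left(\left(- \frac{1}{2}\right) \frac{1}{4}\right) = 891 \left(- \frac{1}{8}\right) = - \frac{891}{8}$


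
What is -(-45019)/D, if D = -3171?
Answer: -45019/3171 ≈ -14.197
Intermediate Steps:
-(-45019)/D = -(-45019)/(-3171) = -(-45019)*(-1)/3171 = -13*3463/3171 = -45019/3171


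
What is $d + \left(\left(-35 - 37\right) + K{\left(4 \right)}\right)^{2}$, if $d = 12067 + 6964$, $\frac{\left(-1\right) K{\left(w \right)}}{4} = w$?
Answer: $26775$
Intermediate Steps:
$K{\left(w \right)} = - 4 w$
$d = 19031$
$d + \left(\left(-35 - 37\right) + K{\left(4 \right)}\right)^{2} = 19031 + \left(\left(-35 - 37\right) - 16\right)^{2} = 19031 + \left(-72 - 16\right)^{2} = 19031 + \left(-88\right)^{2} = 19031 + 7744 = 26775$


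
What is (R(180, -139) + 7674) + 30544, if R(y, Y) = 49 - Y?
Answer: 38406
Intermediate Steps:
(R(180, -139) + 7674) + 30544 = ((49 - 1*(-139)) + 7674) + 30544 = ((49 + 139) + 7674) + 30544 = (188 + 7674) + 30544 = 7862 + 30544 = 38406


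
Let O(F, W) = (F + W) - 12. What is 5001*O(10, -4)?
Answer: -30006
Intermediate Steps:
O(F, W) = -12 + F + W
5001*O(10, -4) = 5001*(-12 + 10 - 4) = 5001*(-6) = -30006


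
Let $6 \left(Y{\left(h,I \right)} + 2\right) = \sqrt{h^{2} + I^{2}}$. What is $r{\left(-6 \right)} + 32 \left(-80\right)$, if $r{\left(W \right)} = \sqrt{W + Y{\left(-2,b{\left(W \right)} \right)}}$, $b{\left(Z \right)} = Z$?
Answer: $-2560 + \frac{i \sqrt{72 - 3 \sqrt{10}}}{3} \approx -2560.0 + 2.6355 i$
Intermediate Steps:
$Y{\left(h,I \right)} = -2 + \frac{\sqrt{I^{2} + h^{2}}}{6}$ ($Y{\left(h,I \right)} = -2 + \frac{\sqrt{h^{2} + I^{2}}}{6} = -2 + \frac{\sqrt{I^{2} + h^{2}}}{6}$)
$r{\left(W \right)} = \sqrt{-2 + W + \frac{\sqrt{4 + W^{2}}}{6}}$ ($r{\left(W \right)} = \sqrt{W + \left(-2 + \frac{\sqrt{W^{2} + \left(-2\right)^{2}}}{6}\right)} = \sqrt{W + \left(-2 + \frac{\sqrt{W^{2} + 4}}{6}\right)} = \sqrt{W + \left(-2 + \frac{\sqrt{4 + W^{2}}}{6}\right)} = \sqrt{-2 + W + \frac{\sqrt{4 + W^{2}}}{6}}$)
$r{\left(-6 \right)} + 32 \left(-80\right) = \frac{\sqrt{-72 + 6 \sqrt{4 + \left(-6\right)^{2}} + 36 \left(-6\right)}}{6} + 32 \left(-80\right) = \frac{\sqrt{-72 + 6 \sqrt{4 + 36} - 216}}{6} - 2560 = \frac{\sqrt{-72 + 6 \sqrt{40} - 216}}{6} - 2560 = \frac{\sqrt{-72 + 6 \cdot 2 \sqrt{10} - 216}}{6} - 2560 = \frac{\sqrt{-72 + 12 \sqrt{10} - 216}}{6} - 2560 = \frac{\sqrt{-288 + 12 \sqrt{10}}}{6} - 2560 = -2560 + \frac{\sqrt{-288 + 12 \sqrt{10}}}{6}$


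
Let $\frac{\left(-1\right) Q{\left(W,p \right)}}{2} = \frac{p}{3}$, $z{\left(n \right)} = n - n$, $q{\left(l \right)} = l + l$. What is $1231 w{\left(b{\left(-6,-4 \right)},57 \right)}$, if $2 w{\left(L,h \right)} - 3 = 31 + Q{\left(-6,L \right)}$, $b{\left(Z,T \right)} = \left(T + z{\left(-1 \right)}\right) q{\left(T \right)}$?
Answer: $\frac{23389}{3} \approx 7796.3$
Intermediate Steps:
$q{\left(l \right)} = 2 l$
$z{\left(n \right)} = 0$
$Q{\left(W,p \right)} = - \frac{2 p}{3}$ ($Q{\left(W,p \right)} = - 2 \frac{p}{3} = - \frac{2 p}{3}$)
$b{\left(Z,T \right)} = 2 T^{2}$ ($b{\left(Z,T \right)} = \left(T + 0\right) 2 T = T 2 T = 2 T^{2}$)
$w{\left(L,h \right)} = 17 - \frac{L}{3}$ ($w{\left(L,h \right)} = \frac{3}{2} + \frac{31 - \frac{2 L}{3}}{2} = \frac{3}{2} - \left(- \frac{31}{2} + \frac{L}{3}\right) = 17 - \frac{L}{3}$)
$1231 w{\left(b{\left(-6,-4 \right)},57 \right)} = 1231 \left(17 - \frac{2 \left(-4\right)^{2}}{3}\right) = 1231 \left(17 - \frac{2 \cdot 16}{3}\right) = 1231 \left(17 - \frac{32}{3}\right) = 1231 \cdot \frac{19}{3} = \frac{23389}{3}$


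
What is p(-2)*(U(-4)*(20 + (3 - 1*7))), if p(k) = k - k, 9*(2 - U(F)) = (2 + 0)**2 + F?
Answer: 0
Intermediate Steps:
U(F) = 14/9 - F/9 (U(F) = 2 - ((2 + 0)**2 + F)/9 = 2 - (2**2 + F)/9 = 2 - (4 + F)/9 = 2 + (-4/9 - F/9) = 14/9 - F/9)
p(k) = 0
p(-2)*(U(-4)*(20 + (3 - 1*7))) = 0*((14/9 - 1/9*(-4))*(20 + (3 - 1*7))) = 0*((14/9 + 4/9)*(20 + (3 - 7))) = 0*(2*(20 - 4)) = 0*(2*16) = 0*32 = 0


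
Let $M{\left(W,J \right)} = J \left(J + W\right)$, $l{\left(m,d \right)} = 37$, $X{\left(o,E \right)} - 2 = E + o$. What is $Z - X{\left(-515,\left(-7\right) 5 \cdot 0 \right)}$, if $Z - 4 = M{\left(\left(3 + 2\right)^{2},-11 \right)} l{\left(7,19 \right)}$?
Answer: $-5181$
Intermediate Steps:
$X{\left(o,E \right)} = 2 + E + o$ ($X{\left(o,E \right)} = 2 + \left(E + o\right) = 2 + E + o$)
$Z = -5694$ ($Z = 4 + - 11 \left(-11 + \left(3 + 2\right)^{2}\right) 37 = 4 + - 11 \left(-11 + 5^{2}\right) 37 = 4 + - 11 \left(-11 + 25\right) 37 = 4 + \left(-11\right) 14 \cdot 37 = 4 - 5698 = -5694$)
$Z - X{\left(-515,\left(-7\right) 5 \cdot 0 \right)} = -5694 - \left(2 + \left(-7\right) 5 \cdot 0 - 515\right) = -5694 - \left(2 - 0 - 515\right) = -5694 - \left(2 + 0 - 515\right) = -5694 - -513 = -5694 + 513 = -5181$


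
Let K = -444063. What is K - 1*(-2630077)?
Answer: 2186014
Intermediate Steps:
K - 1*(-2630077) = -444063 - 1*(-2630077) = -444063 + 2630077 = 2186014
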